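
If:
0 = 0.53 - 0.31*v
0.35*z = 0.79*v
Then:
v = 1.71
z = 3.86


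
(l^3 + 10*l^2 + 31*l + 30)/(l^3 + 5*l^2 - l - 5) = (l^2 + 5*l + 6)/(l^2 - 1)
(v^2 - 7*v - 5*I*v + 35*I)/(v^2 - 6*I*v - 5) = (v - 7)/(v - I)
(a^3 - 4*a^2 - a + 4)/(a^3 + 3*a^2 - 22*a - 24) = (a - 1)/(a + 6)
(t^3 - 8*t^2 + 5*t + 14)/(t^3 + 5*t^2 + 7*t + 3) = (t^2 - 9*t + 14)/(t^2 + 4*t + 3)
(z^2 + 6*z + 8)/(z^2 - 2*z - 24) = (z + 2)/(z - 6)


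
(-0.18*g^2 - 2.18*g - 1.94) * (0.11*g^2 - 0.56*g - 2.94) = -0.0198*g^4 - 0.139*g^3 + 1.5366*g^2 + 7.4956*g + 5.7036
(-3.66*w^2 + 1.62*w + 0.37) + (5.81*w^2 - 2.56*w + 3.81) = 2.15*w^2 - 0.94*w + 4.18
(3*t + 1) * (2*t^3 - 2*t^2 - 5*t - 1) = 6*t^4 - 4*t^3 - 17*t^2 - 8*t - 1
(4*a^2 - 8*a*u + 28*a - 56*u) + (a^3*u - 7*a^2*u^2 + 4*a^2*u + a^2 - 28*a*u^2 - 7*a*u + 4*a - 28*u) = a^3*u - 7*a^2*u^2 + 4*a^2*u + 5*a^2 - 28*a*u^2 - 15*a*u + 32*a - 84*u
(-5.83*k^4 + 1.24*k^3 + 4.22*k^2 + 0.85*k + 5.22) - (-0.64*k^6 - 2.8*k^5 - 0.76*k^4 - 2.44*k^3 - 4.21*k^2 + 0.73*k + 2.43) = 0.64*k^6 + 2.8*k^5 - 5.07*k^4 + 3.68*k^3 + 8.43*k^2 + 0.12*k + 2.79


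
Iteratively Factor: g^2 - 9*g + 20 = (g - 4)*(g - 5)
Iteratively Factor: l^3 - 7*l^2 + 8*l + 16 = (l - 4)*(l^2 - 3*l - 4) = (l - 4)^2*(l + 1)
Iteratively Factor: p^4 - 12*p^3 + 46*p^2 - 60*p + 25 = (p - 5)*(p^3 - 7*p^2 + 11*p - 5) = (p - 5)*(p - 1)*(p^2 - 6*p + 5) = (p - 5)^2*(p - 1)*(p - 1)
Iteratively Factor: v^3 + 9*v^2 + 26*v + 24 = (v + 4)*(v^2 + 5*v + 6) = (v + 3)*(v + 4)*(v + 2)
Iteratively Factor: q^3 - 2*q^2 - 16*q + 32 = (q - 4)*(q^2 + 2*q - 8) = (q - 4)*(q - 2)*(q + 4)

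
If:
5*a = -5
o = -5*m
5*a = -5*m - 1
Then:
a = -1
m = 4/5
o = -4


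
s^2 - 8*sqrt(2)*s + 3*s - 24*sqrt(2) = (s + 3)*(s - 8*sqrt(2))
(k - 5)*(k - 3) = k^2 - 8*k + 15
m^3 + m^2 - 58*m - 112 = (m - 8)*(m + 2)*(m + 7)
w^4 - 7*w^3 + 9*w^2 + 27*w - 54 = (w - 3)^3*(w + 2)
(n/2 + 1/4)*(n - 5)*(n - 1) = n^3/2 - 11*n^2/4 + n + 5/4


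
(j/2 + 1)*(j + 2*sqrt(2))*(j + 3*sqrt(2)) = j^3/2 + j^2 + 5*sqrt(2)*j^2/2 + 6*j + 5*sqrt(2)*j + 12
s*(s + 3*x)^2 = s^3 + 6*s^2*x + 9*s*x^2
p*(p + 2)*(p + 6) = p^3 + 8*p^2 + 12*p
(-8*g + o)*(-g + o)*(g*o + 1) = 8*g^3*o - 9*g^2*o^2 + 8*g^2 + g*o^3 - 9*g*o + o^2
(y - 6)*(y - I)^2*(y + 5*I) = y^4 - 6*y^3 + 3*I*y^3 + 9*y^2 - 18*I*y^2 - 54*y - 5*I*y + 30*I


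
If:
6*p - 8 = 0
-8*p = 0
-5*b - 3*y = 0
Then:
No Solution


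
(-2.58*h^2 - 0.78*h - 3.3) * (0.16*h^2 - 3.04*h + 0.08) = -0.4128*h^4 + 7.7184*h^3 + 1.6368*h^2 + 9.9696*h - 0.264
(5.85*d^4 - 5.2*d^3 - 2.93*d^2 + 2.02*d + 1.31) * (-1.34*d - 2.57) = -7.839*d^5 - 8.0665*d^4 + 17.2902*d^3 + 4.8233*d^2 - 6.9468*d - 3.3667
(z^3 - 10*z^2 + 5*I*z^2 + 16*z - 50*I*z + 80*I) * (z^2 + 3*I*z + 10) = z^5 - 10*z^4 + 8*I*z^4 + 11*z^3 - 80*I*z^3 + 50*z^2 + 178*I*z^2 - 80*z - 500*I*z + 800*I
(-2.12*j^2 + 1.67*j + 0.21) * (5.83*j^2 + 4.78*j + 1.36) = -12.3596*j^4 - 0.397500000000001*j^3 + 6.3237*j^2 + 3.275*j + 0.2856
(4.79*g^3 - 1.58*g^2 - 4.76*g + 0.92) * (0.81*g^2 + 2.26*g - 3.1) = 3.8799*g^5 + 9.5456*g^4 - 22.2754*g^3 - 5.1144*g^2 + 16.8352*g - 2.852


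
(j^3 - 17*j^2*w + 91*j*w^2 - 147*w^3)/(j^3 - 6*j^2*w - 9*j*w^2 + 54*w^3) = (-j^2 + 14*j*w - 49*w^2)/(-j^2 + 3*j*w + 18*w^2)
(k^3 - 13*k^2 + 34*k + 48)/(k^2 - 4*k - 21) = (-k^3 + 13*k^2 - 34*k - 48)/(-k^2 + 4*k + 21)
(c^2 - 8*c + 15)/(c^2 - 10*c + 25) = (c - 3)/(c - 5)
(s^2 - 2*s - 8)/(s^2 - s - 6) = (s - 4)/(s - 3)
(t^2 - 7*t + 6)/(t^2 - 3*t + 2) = (t - 6)/(t - 2)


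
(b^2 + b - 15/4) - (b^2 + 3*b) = -2*b - 15/4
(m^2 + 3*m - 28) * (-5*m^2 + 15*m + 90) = -5*m^4 + 275*m^2 - 150*m - 2520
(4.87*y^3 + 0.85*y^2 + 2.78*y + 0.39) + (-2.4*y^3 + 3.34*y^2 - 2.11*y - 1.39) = 2.47*y^3 + 4.19*y^2 + 0.67*y - 1.0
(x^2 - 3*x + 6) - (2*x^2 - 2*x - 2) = -x^2 - x + 8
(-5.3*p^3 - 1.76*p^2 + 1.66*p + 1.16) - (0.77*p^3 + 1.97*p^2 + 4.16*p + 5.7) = -6.07*p^3 - 3.73*p^2 - 2.5*p - 4.54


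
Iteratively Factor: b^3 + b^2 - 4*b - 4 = (b + 1)*(b^2 - 4) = (b + 1)*(b + 2)*(b - 2)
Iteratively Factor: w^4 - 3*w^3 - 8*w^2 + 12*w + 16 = (w + 1)*(w^3 - 4*w^2 - 4*w + 16) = (w - 2)*(w + 1)*(w^2 - 2*w - 8) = (w - 4)*(w - 2)*(w + 1)*(w + 2)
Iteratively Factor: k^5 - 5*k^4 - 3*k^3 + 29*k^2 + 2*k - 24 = (k - 4)*(k^4 - k^3 - 7*k^2 + k + 6) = (k - 4)*(k - 3)*(k^3 + 2*k^2 - k - 2) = (k - 4)*(k - 3)*(k + 1)*(k^2 + k - 2) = (k - 4)*(k - 3)*(k + 1)*(k + 2)*(k - 1)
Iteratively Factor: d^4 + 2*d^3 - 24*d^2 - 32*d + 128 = (d + 4)*(d^3 - 2*d^2 - 16*d + 32) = (d - 2)*(d + 4)*(d^2 - 16) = (d - 4)*(d - 2)*(d + 4)*(d + 4)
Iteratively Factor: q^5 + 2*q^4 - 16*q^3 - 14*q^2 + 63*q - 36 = (q - 1)*(q^4 + 3*q^3 - 13*q^2 - 27*q + 36) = (q - 3)*(q - 1)*(q^3 + 6*q^2 + 5*q - 12) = (q - 3)*(q - 1)*(q + 3)*(q^2 + 3*q - 4) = (q - 3)*(q - 1)^2*(q + 3)*(q + 4)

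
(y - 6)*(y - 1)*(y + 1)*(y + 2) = y^4 - 4*y^3 - 13*y^2 + 4*y + 12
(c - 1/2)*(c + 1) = c^2 + c/2 - 1/2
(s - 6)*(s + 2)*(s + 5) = s^3 + s^2 - 32*s - 60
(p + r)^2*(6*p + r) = 6*p^3 + 13*p^2*r + 8*p*r^2 + r^3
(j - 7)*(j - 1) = j^2 - 8*j + 7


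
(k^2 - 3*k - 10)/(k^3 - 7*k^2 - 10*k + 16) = (k - 5)/(k^2 - 9*k + 8)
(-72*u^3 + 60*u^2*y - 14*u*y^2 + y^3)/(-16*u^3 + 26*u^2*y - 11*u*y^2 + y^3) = (36*u^2 - 12*u*y + y^2)/(8*u^2 - 9*u*y + y^2)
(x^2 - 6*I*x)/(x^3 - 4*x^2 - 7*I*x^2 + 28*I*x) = (x - 6*I)/(x^2 - 4*x - 7*I*x + 28*I)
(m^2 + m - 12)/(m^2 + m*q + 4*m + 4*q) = (m - 3)/(m + q)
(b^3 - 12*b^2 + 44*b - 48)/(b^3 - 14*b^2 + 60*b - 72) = (b - 4)/(b - 6)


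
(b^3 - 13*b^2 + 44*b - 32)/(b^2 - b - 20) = (-b^3 + 13*b^2 - 44*b + 32)/(-b^2 + b + 20)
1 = 1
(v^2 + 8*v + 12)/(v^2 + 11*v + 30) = (v + 2)/(v + 5)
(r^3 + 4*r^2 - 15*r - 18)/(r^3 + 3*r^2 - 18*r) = (r + 1)/r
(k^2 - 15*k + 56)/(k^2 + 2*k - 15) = (k^2 - 15*k + 56)/(k^2 + 2*k - 15)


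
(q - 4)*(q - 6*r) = q^2 - 6*q*r - 4*q + 24*r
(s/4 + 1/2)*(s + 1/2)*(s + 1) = s^3/4 + 7*s^2/8 + 7*s/8 + 1/4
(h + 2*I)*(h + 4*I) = h^2 + 6*I*h - 8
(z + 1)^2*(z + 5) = z^3 + 7*z^2 + 11*z + 5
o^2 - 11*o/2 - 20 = (o - 8)*(o + 5/2)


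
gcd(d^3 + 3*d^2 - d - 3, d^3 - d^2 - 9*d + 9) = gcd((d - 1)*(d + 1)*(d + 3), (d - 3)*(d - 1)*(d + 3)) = d^2 + 2*d - 3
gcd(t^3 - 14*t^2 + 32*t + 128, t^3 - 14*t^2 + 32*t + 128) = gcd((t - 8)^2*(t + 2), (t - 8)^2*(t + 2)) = t^3 - 14*t^2 + 32*t + 128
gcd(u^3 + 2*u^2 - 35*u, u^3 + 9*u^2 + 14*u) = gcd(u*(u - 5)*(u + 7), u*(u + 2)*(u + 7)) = u^2 + 7*u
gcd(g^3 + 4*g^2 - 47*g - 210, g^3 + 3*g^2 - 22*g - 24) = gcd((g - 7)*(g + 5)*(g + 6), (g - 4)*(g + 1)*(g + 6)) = g + 6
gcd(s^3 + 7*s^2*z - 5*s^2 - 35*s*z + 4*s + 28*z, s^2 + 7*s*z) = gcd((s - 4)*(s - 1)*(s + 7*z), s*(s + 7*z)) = s + 7*z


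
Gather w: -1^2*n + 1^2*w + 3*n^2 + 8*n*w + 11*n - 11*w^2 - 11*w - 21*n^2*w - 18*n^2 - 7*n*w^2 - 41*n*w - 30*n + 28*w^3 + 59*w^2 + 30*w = -15*n^2 - 20*n + 28*w^3 + w^2*(48 - 7*n) + w*(-21*n^2 - 33*n + 20)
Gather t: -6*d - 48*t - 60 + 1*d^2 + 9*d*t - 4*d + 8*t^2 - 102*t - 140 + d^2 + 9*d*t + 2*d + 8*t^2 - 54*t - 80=2*d^2 - 8*d + 16*t^2 + t*(18*d - 204) - 280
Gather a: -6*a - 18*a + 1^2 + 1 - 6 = -24*a - 4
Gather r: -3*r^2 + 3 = 3 - 3*r^2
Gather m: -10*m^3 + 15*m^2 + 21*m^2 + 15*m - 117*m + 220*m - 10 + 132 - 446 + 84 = -10*m^3 + 36*m^2 + 118*m - 240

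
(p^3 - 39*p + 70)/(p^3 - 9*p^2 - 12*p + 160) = (p^2 + 5*p - 14)/(p^2 - 4*p - 32)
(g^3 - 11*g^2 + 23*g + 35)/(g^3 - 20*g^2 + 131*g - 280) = (g + 1)/(g - 8)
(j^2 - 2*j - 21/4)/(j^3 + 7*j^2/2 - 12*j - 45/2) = (j - 7/2)/(j^2 + 2*j - 15)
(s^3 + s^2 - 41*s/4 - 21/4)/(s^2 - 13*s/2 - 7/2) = (2*s^2 + s - 21)/(2*(s - 7))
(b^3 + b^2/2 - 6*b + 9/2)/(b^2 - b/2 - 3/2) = (b^2 + 2*b - 3)/(b + 1)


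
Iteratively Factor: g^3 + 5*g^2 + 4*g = (g + 4)*(g^2 + g) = (g + 1)*(g + 4)*(g)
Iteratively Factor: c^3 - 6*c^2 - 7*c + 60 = (c - 5)*(c^2 - c - 12) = (c - 5)*(c - 4)*(c + 3)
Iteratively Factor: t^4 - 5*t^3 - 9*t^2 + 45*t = (t + 3)*(t^3 - 8*t^2 + 15*t) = t*(t + 3)*(t^2 - 8*t + 15) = t*(t - 5)*(t + 3)*(t - 3)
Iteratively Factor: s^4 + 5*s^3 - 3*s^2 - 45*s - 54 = (s + 2)*(s^3 + 3*s^2 - 9*s - 27) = (s - 3)*(s + 2)*(s^2 + 6*s + 9) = (s - 3)*(s + 2)*(s + 3)*(s + 3)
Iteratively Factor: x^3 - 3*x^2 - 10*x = (x + 2)*(x^2 - 5*x) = (x - 5)*(x + 2)*(x)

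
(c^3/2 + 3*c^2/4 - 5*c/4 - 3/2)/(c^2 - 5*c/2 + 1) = (2*c^3 + 3*c^2 - 5*c - 6)/(2*(2*c^2 - 5*c + 2))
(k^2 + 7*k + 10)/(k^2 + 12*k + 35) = (k + 2)/(k + 7)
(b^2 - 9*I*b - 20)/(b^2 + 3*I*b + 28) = (b - 5*I)/(b + 7*I)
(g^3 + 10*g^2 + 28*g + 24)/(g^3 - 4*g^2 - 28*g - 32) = (g + 6)/(g - 8)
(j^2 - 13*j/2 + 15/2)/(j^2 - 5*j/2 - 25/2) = (2*j - 3)/(2*j + 5)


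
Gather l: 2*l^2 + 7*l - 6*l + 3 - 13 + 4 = 2*l^2 + l - 6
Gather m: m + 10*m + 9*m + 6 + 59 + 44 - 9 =20*m + 100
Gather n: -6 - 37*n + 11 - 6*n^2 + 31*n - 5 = -6*n^2 - 6*n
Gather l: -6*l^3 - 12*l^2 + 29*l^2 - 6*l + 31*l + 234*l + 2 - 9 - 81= -6*l^3 + 17*l^2 + 259*l - 88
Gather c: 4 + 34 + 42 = 80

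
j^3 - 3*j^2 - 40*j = j*(j - 8)*(j + 5)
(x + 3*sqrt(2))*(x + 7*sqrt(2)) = x^2 + 10*sqrt(2)*x + 42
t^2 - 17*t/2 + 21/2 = (t - 7)*(t - 3/2)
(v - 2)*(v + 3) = v^2 + v - 6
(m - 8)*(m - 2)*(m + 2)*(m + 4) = m^4 - 4*m^3 - 36*m^2 + 16*m + 128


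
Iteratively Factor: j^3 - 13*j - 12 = (j + 3)*(j^2 - 3*j - 4) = (j + 1)*(j + 3)*(j - 4)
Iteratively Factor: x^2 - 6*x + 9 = (x - 3)*(x - 3)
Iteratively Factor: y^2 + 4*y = (y + 4)*(y)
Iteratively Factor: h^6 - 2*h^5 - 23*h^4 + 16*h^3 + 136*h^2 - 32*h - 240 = (h - 2)*(h^5 - 23*h^3 - 30*h^2 + 76*h + 120) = (h - 2)*(h + 2)*(h^4 - 2*h^3 - 19*h^2 + 8*h + 60) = (h - 5)*(h - 2)*(h + 2)*(h^3 + 3*h^2 - 4*h - 12) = (h - 5)*(h - 2)*(h + 2)^2*(h^2 + h - 6) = (h - 5)*(h - 2)*(h + 2)^2*(h + 3)*(h - 2)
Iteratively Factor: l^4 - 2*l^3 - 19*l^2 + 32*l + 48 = (l - 4)*(l^3 + 2*l^2 - 11*l - 12) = (l - 4)*(l - 3)*(l^2 + 5*l + 4) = (l - 4)*(l - 3)*(l + 4)*(l + 1)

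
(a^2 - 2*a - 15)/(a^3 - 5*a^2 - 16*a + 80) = (a + 3)/(a^2 - 16)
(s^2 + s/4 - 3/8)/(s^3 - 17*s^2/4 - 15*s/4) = (s - 1/2)/(s*(s - 5))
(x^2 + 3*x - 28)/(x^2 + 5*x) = (x^2 + 3*x - 28)/(x*(x + 5))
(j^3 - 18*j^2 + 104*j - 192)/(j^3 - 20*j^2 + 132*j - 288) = (j - 4)/(j - 6)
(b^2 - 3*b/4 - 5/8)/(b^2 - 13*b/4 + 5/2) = (b + 1/2)/(b - 2)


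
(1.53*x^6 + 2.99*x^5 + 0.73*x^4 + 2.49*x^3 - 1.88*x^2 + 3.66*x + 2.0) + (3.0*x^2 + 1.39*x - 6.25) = 1.53*x^6 + 2.99*x^5 + 0.73*x^4 + 2.49*x^3 + 1.12*x^2 + 5.05*x - 4.25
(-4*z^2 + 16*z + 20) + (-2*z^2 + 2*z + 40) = -6*z^2 + 18*z + 60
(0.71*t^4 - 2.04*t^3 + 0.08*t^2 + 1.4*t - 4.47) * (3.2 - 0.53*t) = -0.3763*t^5 + 3.3532*t^4 - 6.5704*t^3 - 0.486*t^2 + 6.8491*t - 14.304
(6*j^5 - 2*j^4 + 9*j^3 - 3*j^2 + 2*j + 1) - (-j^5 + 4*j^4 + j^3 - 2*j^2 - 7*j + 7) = 7*j^5 - 6*j^4 + 8*j^3 - j^2 + 9*j - 6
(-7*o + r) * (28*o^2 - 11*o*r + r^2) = -196*o^3 + 105*o^2*r - 18*o*r^2 + r^3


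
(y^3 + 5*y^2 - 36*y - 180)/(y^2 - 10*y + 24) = (y^2 + 11*y + 30)/(y - 4)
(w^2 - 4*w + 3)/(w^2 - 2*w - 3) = (w - 1)/(w + 1)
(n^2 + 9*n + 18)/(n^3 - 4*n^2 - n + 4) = (n^2 + 9*n + 18)/(n^3 - 4*n^2 - n + 4)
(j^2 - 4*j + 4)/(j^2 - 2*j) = (j - 2)/j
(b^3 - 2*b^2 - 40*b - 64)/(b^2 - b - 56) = (b^2 + 6*b + 8)/(b + 7)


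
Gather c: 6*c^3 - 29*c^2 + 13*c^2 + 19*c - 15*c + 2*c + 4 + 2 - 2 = 6*c^3 - 16*c^2 + 6*c + 4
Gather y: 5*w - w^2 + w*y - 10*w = -w^2 + w*y - 5*w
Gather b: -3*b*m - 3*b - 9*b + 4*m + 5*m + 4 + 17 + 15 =b*(-3*m - 12) + 9*m + 36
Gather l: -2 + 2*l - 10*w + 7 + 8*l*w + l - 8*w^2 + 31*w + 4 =l*(8*w + 3) - 8*w^2 + 21*w + 9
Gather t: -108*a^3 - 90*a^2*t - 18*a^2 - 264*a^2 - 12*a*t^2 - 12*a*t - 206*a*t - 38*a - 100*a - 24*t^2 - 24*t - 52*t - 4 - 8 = -108*a^3 - 282*a^2 - 138*a + t^2*(-12*a - 24) + t*(-90*a^2 - 218*a - 76) - 12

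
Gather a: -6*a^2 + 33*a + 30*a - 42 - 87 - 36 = -6*a^2 + 63*a - 165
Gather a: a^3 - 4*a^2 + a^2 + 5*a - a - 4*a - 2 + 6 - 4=a^3 - 3*a^2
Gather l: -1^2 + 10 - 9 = 0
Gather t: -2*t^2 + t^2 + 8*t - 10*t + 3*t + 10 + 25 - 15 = -t^2 + t + 20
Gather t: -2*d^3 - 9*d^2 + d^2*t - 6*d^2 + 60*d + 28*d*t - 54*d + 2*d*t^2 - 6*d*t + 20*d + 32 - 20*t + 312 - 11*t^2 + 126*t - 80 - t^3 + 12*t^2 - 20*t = -2*d^3 - 15*d^2 + 26*d - t^3 + t^2*(2*d + 1) + t*(d^2 + 22*d + 86) + 264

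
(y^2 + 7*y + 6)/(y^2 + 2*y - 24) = (y + 1)/(y - 4)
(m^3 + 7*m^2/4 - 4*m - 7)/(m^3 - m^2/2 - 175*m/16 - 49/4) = 4*(m^2 - 4)/(4*m^2 - 9*m - 28)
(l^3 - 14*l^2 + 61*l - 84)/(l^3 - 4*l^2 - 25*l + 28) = (l^2 - 7*l + 12)/(l^2 + 3*l - 4)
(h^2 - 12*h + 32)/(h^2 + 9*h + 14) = (h^2 - 12*h + 32)/(h^2 + 9*h + 14)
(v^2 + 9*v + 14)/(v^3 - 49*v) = (v + 2)/(v*(v - 7))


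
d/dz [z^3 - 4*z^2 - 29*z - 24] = 3*z^2 - 8*z - 29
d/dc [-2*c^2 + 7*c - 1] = 7 - 4*c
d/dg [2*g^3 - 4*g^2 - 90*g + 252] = 6*g^2 - 8*g - 90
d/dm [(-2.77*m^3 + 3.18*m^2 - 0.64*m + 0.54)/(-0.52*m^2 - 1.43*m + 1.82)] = (1.4404*m^4 + 7.9222*m^3 - 20.0044*m^2 + 12.1368*m - 0.3926)/(0.2704*m^4 + 1.4872*m^3 + 0.1521*m^2 - 5.2052*m + 3.3124)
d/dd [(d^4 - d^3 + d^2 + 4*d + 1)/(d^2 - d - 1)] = (2*d^5 - 4*d^4 - 2*d^3 - 2*d^2 - 4*d - 3)/(d^4 - 2*d^3 - d^2 + 2*d + 1)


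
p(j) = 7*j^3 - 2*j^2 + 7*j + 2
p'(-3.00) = 208.00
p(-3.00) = -226.00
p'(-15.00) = 4792.00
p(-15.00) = -24178.00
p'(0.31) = 7.78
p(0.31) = 4.19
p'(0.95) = 22.15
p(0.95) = 12.85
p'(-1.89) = 89.57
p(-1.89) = -65.63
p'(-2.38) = 135.47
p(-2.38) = -120.36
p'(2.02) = 84.61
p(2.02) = 65.68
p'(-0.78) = 22.90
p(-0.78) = -8.00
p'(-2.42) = 139.66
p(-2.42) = -125.86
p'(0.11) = 6.81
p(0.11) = 2.76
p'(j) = 21*j^2 - 4*j + 7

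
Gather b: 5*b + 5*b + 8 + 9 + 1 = 10*b + 18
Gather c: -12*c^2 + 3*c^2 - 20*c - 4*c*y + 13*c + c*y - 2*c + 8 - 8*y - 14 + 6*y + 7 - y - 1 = -9*c^2 + c*(-3*y - 9) - 3*y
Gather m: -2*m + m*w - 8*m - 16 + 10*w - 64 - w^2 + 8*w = m*(w - 10) - w^2 + 18*w - 80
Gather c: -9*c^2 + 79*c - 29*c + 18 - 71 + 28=-9*c^2 + 50*c - 25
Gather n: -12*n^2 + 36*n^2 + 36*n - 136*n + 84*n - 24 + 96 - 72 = 24*n^2 - 16*n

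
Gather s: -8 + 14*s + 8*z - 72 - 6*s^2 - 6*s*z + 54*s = -6*s^2 + s*(68 - 6*z) + 8*z - 80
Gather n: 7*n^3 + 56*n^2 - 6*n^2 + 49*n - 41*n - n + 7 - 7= 7*n^3 + 50*n^2 + 7*n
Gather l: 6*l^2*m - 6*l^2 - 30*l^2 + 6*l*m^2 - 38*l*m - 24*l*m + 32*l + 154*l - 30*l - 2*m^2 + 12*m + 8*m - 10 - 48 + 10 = l^2*(6*m - 36) + l*(6*m^2 - 62*m + 156) - 2*m^2 + 20*m - 48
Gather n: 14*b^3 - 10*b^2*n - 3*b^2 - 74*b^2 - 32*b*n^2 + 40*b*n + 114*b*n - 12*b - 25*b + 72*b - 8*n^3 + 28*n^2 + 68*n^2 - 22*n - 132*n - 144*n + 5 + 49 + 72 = 14*b^3 - 77*b^2 + 35*b - 8*n^3 + n^2*(96 - 32*b) + n*(-10*b^2 + 154*b - 298) + 126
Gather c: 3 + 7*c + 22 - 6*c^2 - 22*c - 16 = -6*c^2 - 15*c + 9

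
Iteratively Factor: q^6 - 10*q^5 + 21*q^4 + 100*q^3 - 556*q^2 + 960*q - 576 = (q - 3)*(q^5 - 7*q^4 + 100*q^2 - 256*q + 192) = (q - 3)^2*(q^4 - 4*q^3 - 12*q^2 + 64*q - 64) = (q - 3)^2*(q - 2)*(q^3 - 2*q^2 - 16*q + 32) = (q - 3)^2*(q - 2)*(q + 4)*(q^2 - 6*q + 8) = (q - 4)*(q - 3)^2*(q - 2)*(q + 4)*(q - 2)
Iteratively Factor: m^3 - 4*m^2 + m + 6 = (m - 2)*(m^2 - 2*m - 3) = (m - 3)*(m - 2)*(m + 1)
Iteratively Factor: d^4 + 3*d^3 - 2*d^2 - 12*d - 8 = (d + 2)*(d^3 + d^2 - 4*d - 4) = (d + 1)*(d + 2)*(d^2 - 4) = (d - 2)*(d + 1)*(d + 2)*(d + 2)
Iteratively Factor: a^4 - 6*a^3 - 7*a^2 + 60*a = (a)*(a^3 - 6*a^2 - 7*a + 60) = a*(a + 3)*(a^2 - 9*a + 20) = a*(a - 5)*(a + 3)*(a - 4)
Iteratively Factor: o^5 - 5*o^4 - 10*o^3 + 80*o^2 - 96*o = (o - 2)*(o^4 - 3*o^3 - 16*o^2 + 48*o) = (o - 4)*(o - 2)*(o^3 + o^2 - 12*o) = (o - 4)*(o - 3)*(o - 2)*(o^2 + 4*o) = o*(o - 4)*(o - 3)*(o - 2)*(o + 4)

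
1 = 1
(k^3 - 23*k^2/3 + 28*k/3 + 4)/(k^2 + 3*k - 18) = (3*k^3 - 23*k^2 + 28*k + 12)/(3*(k^2 + 3*k - 18))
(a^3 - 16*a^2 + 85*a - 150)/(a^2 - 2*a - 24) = (a^2 - 10*a + 25)/(a + 4)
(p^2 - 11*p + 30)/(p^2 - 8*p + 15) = (p - 6)/(p - 3)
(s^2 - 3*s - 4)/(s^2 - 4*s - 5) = (s - 4)/(s - 5)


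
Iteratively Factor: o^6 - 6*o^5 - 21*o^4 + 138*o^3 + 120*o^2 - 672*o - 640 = (o - 4)*(o^5 - 2*o^4 - 29*o^3 + 22*o^2 + 208*o + 160) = (o - 4)^2*(o^4 + 2*o^3 - 21*o^2 - 62*o - 40) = (o - 4)^2*(o + 1)*(o^3 + o^2 - 22*o - 40) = (o - 4)^2*(o + 1)*(o + 2)*(o^2 - o - 20) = (o - 4)^2*(o + 1)*(o + 2)*(o + 4)*(o - 5)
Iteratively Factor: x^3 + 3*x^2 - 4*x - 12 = (x + 2)*(x^2 + x - 6) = (x - 2)*(x + 2)*(x + 3)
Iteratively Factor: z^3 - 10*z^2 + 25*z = (z)*(z^2 - 10*z + 25) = z*(z - 5)*(z - 5)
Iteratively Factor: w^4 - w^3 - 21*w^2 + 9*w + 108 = (w + 3)*(w^3 - 4*w^2 - 9*w + 36) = (w - 3)*(w + 3)*(w^2 - w - 12) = (w - 3)*(w + 3)^2*(w - 4)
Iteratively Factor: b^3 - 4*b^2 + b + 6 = (b - 2)*(b^2 - 2*b - 3) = (b - 2)*(b + 1)*(b - 3)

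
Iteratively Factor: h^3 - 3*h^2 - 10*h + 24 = (h - 2)*(h^2 - h - 12) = (h - 2)*(h + 3)*(h - 4)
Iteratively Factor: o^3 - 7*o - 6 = (o + 1)*(o^2 - o - 6) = (o + 1)*(o + 2)*(o - 3)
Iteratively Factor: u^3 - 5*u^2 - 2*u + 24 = (u + 2)*(u^2 - 7*u + 12) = (u - 3)*(u + 2)*(u - 4)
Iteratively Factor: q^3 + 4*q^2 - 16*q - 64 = (q + 4)*(q^2 - 16) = (q + 4)^2*(q - 4)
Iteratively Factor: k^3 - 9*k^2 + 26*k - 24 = (k - 2)*(k^2 - 7*k + 12) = (k - 4)*(k - 2)*(k - 3)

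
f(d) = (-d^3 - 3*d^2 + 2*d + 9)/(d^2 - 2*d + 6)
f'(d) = (2 - 2*d)*(-d^3 - 3*d^2 + 2*d + 9)/(d^2 - 2*d + 6)^2 + (-3*d^2 - 6*d + 2)/(d^2 - 2*d + 6)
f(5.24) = -9.00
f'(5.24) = -1.55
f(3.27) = -5.07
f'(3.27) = -2.63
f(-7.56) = 3.25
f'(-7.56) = -0.87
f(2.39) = -2.45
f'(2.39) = -3.27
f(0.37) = 1.72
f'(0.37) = 0.28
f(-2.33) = 0.04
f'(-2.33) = -0.00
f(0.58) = 1.73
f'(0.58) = -0.20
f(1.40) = 0.62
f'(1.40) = -2.48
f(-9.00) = 4.54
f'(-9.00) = -0.92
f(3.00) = -4.33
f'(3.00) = -2.85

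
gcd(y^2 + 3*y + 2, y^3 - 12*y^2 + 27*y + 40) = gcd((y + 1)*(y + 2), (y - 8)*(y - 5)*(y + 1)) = y + 1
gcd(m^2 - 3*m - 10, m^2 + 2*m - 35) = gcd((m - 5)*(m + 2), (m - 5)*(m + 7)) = m - 5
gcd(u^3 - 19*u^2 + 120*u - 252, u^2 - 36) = u - 6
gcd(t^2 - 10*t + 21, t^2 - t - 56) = 1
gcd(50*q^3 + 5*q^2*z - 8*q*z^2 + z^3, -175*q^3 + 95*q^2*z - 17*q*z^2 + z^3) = 25*q^2 - 10*q*z + z^2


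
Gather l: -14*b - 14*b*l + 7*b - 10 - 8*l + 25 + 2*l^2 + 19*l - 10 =-7*b + 2*l^2 + l*(11 - 14*b) + 5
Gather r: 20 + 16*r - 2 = 16*r + 18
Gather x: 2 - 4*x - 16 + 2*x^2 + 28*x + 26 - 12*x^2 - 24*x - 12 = -10*x^2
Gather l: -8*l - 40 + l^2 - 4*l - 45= l^2 - 12*l - 85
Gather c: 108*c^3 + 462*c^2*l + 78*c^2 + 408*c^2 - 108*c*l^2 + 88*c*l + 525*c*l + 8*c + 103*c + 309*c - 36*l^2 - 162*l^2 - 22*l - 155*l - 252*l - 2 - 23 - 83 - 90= 108*c^3 + c^2*(462*l + 486) + c*(-108*l^2 + 613*l + 420) - 198*l^2 - 429*l - 198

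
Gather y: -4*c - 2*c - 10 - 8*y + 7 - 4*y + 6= -6*c - 12*y + 3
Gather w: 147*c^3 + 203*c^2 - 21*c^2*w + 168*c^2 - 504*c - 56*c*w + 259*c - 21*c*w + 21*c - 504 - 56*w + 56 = 147*c^3 + 371*c^2 - 224*c + w*(-21*c^2 - 77*c - 56) - 448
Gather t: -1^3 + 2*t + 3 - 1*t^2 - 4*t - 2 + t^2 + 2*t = 0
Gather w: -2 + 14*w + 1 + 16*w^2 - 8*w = 16*w^2 + 6*w - 1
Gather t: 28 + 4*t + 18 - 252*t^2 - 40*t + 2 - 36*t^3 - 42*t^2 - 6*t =-36*t^3 - 294*t^2 - 42*t + 48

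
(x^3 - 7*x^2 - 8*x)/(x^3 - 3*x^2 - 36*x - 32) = x/(x + 4)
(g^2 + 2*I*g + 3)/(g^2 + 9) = (g - I)/(g - 3*I)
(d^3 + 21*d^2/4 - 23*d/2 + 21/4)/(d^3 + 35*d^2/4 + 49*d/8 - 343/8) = 2*(4*d^2 - 7*d + 3)/(8*d^2 + 14*d - 49)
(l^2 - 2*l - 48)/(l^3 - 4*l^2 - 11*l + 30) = (l^2 - 2*l - 48)/(l^3 - 4*l^2 - 11*l + 30)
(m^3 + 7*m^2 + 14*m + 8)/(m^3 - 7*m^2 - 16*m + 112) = (m^2 + 3*m + 2)/(m^2 - 11*m + 28)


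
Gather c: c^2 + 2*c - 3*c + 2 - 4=c^2 - c - 2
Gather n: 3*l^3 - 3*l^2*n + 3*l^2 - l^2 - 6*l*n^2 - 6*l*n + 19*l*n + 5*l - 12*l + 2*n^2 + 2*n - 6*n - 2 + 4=3*l^3 + 2*l^2 - 7*l + n^2*(2 - 6*l) + n*(-3*l^2 + 13*l - 4) + 2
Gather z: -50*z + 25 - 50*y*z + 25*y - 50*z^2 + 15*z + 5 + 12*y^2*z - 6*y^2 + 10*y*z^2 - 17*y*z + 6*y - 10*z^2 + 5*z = -6*y^2 + 31*y + z^2*(10*y - 60) + z*(12*y^2 - 67*y - 30) + 30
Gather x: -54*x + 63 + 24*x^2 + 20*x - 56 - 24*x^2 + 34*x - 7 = 0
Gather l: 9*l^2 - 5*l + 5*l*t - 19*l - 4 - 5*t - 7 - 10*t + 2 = 9*l^2 + l*(5*t - 24) - 15*t - 9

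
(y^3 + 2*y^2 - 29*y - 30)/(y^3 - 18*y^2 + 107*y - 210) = (y^2 + 7*y + 6)/(y^2 - 13*y + 42)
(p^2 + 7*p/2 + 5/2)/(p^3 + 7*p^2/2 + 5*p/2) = 1/p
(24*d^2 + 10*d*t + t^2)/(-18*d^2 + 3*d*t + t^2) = (4*d + t)/(-3*d + t)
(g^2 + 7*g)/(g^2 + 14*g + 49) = g/(g + 7)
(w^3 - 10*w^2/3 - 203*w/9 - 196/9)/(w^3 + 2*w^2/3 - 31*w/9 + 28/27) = 3*(3*w^2 - 17*w - 28)/(9*w^2 - 15*w + 4)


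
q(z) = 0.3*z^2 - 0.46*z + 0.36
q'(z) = 0.6*z - 0.46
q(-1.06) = 1.18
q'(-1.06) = -1.10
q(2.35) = 0.94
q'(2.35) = 0.95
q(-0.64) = 0.78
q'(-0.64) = -0.84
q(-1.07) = 1.20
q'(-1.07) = -1.10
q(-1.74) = 2.07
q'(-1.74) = -1.50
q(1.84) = 0.53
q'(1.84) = 0.64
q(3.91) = 3.15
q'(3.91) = 1.89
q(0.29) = 0.25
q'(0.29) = -0.29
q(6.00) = 8.40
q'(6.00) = 3.14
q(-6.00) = 13.92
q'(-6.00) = -4.06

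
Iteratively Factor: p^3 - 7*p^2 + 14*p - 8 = (p - 1)*(p^2 - 6*p + 8) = (p - 2)*(p - 1)*(p - 4)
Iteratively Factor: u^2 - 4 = (u + 2)*(u - 2)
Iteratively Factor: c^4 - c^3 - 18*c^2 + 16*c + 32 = (c + 4)*(c^3 - 5*c^2 + 2*c + 8) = (c - 4)*(c + 4)*(c^2 - c - 2) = (c - 4)*(c + 1)*(c + 4)*(c - 2)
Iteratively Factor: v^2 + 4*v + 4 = (v + 2)*(v + 2)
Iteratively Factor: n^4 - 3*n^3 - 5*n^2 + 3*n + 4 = (n + 1)*(n^3 - 4*n^2 - n + 4) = (n - 1)*(n + 1)*(n^2 - 3*n - 4) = (n - 1)*(n + 1)^2*(n - 4)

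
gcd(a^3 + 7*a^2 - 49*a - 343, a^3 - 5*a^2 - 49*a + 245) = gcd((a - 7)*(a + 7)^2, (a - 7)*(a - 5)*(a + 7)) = a^2 - 49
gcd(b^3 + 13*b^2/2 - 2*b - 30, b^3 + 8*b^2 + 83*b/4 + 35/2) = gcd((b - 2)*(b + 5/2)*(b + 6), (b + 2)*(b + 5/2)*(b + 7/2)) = b + 5/2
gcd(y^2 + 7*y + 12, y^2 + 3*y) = y + 3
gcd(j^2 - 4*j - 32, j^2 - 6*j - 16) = j - 8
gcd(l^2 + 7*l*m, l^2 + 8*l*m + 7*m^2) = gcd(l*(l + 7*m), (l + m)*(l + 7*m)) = l + 7*m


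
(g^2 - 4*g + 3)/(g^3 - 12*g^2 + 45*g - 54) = (g - 1)/(g^2 - 9*g + 18)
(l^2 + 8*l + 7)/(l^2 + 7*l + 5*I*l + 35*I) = (l + 1)/(l + 5*I)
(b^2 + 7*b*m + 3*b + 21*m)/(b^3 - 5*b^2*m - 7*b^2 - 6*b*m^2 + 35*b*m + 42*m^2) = (b^2 + 7*b*m + 3*b + 21*m)/(b^3 - 5*b^2*m - 7*b^2 - 6*b*m^2 + 35*b*m + 42*m^2)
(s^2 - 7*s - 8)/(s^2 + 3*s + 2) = (s - 8)/(s + 2)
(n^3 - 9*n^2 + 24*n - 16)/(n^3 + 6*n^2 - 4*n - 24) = (n^3 - 9*n^2 + 24*n - 16)/(n^3 + 6*n^2 - 4*n - 24)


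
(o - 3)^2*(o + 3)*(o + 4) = o^4 + o^3 - 21*o^2 - 9*o + 108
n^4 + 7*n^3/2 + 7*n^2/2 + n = n*(n + 1/2)*(n + 1)*(n + 2)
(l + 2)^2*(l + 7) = l^3 + 11*l^2 + 32*l + 28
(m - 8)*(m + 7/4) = m^2 - 25*m/4 - 14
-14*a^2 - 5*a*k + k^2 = (-7*a + k)*(2*a + k)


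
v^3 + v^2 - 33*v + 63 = (v - 3)^2*(v + 7)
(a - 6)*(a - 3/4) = a^2 - 27*a/4 + 9/2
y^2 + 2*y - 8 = (y - 2)*(y + 4)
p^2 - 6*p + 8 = (p - 4)*(p - 2)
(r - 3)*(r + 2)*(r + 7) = r^3 + 6*r^2 - 13*r - 42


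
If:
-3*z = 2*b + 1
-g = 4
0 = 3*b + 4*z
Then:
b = 4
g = -4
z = -3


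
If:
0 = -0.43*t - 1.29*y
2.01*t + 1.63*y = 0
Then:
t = 0.00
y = 0.00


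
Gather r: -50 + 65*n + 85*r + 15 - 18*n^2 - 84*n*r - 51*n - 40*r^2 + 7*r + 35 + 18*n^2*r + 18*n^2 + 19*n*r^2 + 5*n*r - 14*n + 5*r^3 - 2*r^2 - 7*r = 5*r^3 + r^2*(19*n - 42) + r*(18*n^2 - 79*n + 85)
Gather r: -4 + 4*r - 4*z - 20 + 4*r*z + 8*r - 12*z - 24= r*(4*z + 12) - 16*z - 48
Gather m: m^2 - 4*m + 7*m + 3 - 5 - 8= m^2 + 3*m - 10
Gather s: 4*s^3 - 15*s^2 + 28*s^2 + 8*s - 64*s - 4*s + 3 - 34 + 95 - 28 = 4*s^3 + 13*s^2 - 60*s + 36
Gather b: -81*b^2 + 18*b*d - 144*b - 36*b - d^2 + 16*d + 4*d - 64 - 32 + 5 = -81*b^2 + b*(18*d - 180) - d^2 + 20*d - 91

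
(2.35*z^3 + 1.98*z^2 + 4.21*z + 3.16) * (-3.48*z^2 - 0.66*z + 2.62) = -8.178*z^5 - 8.4414*z^4 - 9.8006*z^3 - 8.5878*z^2 + 8.9446*z + 8.2792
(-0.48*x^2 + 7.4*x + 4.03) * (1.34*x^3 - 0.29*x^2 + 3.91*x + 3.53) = -0.6432*x^5 + 10.0552*x^4 + 1.3774*x^3 + 26.0709*x^2 + 41.8793*x + 14.2259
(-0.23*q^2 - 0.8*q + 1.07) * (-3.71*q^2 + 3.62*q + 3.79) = 0.8533*q^4 + 2.1354*q^3 - 7.7374*q^2 + 0.8414*q + 4.0553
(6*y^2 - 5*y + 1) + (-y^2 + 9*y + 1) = 5*y^2 + 4*y + 2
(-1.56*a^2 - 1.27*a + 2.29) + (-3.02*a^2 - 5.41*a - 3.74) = -4.58*a^2 - 6.68*a - 1.45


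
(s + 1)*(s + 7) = s^2 + 8*s + 7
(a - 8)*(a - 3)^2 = a^3 - 14*a^2 + 57*a - 72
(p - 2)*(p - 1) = p^2 - 3*p + 2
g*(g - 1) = g^2 - g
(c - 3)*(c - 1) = c^2 - 4*c + 3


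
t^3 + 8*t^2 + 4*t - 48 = (t - 2)*(t + 4)*(t + 6)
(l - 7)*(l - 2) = l^2 - 9*l + 14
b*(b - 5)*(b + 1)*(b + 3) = b^4 - b^3 - 17*b^2 - 15*b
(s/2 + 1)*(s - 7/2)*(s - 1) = s^3/2 - 5*s^2/4 - 11*s/4 + 7/2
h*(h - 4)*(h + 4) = h^3 - 16*h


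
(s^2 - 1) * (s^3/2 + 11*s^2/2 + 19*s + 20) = s^5/2 + 11*s^4/2 + 37*s^3/2 + 29*s^2/2 - 19*s - 20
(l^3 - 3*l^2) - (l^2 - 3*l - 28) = l^3 - 4*l^2 + 3*l + 28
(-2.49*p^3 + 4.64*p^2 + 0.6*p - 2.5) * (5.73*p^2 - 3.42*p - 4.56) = -14.2677*p^5 + 35.103*p^4 - 1.0764*p^3 - 37.5354*p^2 + 5.814*p + 11.4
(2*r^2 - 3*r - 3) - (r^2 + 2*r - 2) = r^2 - 5*r - 1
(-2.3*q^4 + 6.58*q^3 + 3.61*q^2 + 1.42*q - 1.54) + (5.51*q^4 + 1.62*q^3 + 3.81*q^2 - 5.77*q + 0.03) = 3.21*q^4 + 8.2*q^3 + 7.42*q^2 - 4.35*q - 1.51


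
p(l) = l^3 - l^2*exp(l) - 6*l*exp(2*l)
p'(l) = -l^2*exp(l) + 3*l^2 - 12*l*exp(2*l) - 2*l*exp(l) - 6*exp(2*l)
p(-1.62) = -4.39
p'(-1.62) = 8.52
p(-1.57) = -3.97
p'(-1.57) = 8.09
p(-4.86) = -114.97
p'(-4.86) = 70.75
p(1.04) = -51.88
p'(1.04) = -153.62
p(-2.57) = -17.39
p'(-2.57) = 19.85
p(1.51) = -192.53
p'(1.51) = -511.40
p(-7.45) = -413.53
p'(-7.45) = 166.48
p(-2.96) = -26.34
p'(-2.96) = 26.22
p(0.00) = 0.00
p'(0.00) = -6.00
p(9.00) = -3546293954.21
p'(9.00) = -7486038443.96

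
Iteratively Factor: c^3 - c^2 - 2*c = (c)*(c^2 - c - 2) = c*(c - 2)*(c + 1)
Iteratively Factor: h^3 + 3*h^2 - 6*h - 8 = (h + 4)*(h^2 - h - 2) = (h - 2)*(h + 4)*(h + 1)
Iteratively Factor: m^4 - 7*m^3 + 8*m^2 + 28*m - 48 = (m - 3)*(m^3 - 4*m^2 - 4*m + 16) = (m - 3)*(m + 2)*(m^2 - 6*m + 8) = (m - 3)*(m - 2)*(m + 2)*(m - 4)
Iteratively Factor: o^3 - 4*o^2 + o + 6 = (o + 1)*(o^2 - 5*o + 6) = (o - 2)*(o + 1)*(o - 3)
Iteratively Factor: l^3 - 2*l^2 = (l)*(l^2 - 2*l) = l*(l - 2)*(l)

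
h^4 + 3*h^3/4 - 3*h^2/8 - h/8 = h*(h - 1/2)*(h + 1/4)*(h + 1)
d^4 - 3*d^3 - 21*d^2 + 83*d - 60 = (d - 4)*(d - 3)*(d - 1)*(d + 5)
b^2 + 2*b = b*(b + 2)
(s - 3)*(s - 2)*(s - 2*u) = s^3 - 2*s^2*u - 5*s^2 + 10*s*u + 6*s - 12*u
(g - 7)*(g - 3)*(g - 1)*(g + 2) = g^4 - 9*g^3 + 9*g^2 + 41*g - 42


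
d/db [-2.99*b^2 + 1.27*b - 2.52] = 1.27 - 5.98*b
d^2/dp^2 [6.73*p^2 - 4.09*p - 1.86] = 13.4600000000000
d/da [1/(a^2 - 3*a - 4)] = (3 - 2*a)/(-a^2 + 3*a + 4)^2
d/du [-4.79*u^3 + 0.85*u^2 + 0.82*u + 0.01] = -14.37*u^2 + 1.7*u + 0.82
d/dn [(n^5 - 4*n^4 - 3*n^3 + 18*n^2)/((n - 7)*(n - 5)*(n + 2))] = 2*n*(n^4 - 21*n^3 + 142*n^2 - 369*n + 315)/(n^4 - 24*n^3 + 214*n^2 - 840*n + 1225)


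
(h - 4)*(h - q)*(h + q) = h^3 - 4*h^2 - h*q^2 + 4*q^2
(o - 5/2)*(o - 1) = o^2 - 7*o/2 + 5/2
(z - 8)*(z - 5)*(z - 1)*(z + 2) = z^4 - 12*z^3 + 25*z^2 + 66*z - 80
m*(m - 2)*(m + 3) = m^3 + m^2 - 6*m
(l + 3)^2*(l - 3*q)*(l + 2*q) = l^4 - l^3*q + 6*l^3 - 6*l^2*q^2 - 6*l^2*q + 9*l^2 - 36*l*q^2 - 9*l*q - 54*q^2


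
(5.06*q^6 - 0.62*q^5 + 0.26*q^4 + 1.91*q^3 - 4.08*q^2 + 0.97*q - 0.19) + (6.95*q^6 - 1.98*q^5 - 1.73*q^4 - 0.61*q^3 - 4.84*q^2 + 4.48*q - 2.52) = 12.01*q^6 - 2.6*q^5 - 1.47*q^4 + 1.3*q^3 - 8.92*q^2 + 5.45*q - 2.71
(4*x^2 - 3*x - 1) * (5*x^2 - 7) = 20*x^4 - 15*x^3 - 33*x^2 + 21*x + 7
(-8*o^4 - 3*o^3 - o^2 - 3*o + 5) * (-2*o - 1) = 16*o^5 + 14*o^4 + 5*o^3 + 7*o^2 - 7*o - 5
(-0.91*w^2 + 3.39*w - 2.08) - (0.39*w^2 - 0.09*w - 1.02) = -1.3*w^2 + 3.48*w - 1.06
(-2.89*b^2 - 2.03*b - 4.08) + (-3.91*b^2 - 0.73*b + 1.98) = -6.8*b^2 - 2.76*b - 2.1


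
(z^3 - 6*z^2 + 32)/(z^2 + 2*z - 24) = (z^2 - 2*z - 8)/(z + 6)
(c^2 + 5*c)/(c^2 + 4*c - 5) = c/(c - 1)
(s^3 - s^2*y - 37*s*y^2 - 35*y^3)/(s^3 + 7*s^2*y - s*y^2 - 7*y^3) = (-s^2 + 2*s*y + 35*y^2)/(-s^2 - 6*s*y + 7*y^2)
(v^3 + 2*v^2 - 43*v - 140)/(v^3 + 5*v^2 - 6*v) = (v^3 + 2*v^2 - 43*v - 140)/(v*(v^2 + 5*v - 6))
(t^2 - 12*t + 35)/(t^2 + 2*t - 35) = (t - 7)/(t + 7)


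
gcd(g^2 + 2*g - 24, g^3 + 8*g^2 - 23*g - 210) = g + 6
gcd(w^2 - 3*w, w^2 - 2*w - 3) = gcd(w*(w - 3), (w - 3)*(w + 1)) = w - 3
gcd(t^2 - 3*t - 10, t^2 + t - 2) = t + 2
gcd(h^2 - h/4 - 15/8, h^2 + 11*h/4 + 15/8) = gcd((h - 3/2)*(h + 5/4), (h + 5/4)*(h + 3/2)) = h + 5/4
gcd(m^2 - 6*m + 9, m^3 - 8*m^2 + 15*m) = m - 3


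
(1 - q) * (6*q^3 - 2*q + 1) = -6*q^4 + 6*q^3 + 2*q^2 - 3*q + 1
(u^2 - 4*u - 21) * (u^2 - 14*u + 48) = u^4 - 18*u^3 + 83*u^2 + 102*u - 1008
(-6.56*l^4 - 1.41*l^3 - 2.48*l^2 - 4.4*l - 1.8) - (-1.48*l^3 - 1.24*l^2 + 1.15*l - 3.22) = -6.56*l^4 + 0.0700000000000001*l^3 - 1.24*l^2 - 5.55*l + 1.42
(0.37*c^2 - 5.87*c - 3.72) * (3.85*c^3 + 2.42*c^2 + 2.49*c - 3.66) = 1.4245*c^5 - 21.7041*c^4 - 27.6061*c^3 - 24.9729*c^2 + 12.2214*c + 13.6152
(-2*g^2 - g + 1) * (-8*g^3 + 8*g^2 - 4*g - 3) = 16*g^5 - 8*g^4 - 8*g^3 + 18*g^2 - g - 3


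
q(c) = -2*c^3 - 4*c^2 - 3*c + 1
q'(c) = -6*c^2 - 8*c - 3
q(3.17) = -112.42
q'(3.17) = -88.65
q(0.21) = 0.18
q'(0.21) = -4.94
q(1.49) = -18.97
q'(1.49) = -28.24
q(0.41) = -1.04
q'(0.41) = -7.29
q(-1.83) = 5.35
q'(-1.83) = -8.45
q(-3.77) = 62.62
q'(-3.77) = -58.12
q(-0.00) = 1.00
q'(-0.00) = -3.00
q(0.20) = 0.22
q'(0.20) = -4.84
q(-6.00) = 307.00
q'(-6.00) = -171.00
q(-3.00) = 28.00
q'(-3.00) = -33.00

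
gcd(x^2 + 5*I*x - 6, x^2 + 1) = 1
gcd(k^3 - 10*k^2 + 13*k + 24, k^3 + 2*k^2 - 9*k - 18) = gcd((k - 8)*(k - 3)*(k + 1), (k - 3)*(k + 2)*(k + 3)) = k - 3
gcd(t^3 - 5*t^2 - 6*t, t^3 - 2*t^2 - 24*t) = t^2 - 6*t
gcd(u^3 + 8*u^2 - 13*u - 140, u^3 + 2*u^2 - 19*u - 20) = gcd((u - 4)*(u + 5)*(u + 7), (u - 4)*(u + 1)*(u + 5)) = u^2 + u - 20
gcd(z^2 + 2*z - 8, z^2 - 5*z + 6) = z - 2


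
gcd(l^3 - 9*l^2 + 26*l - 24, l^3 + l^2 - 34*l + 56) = l^2 - 6*l + 8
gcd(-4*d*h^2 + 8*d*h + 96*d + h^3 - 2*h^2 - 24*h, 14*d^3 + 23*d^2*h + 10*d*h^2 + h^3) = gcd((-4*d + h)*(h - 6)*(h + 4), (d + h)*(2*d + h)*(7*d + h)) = 1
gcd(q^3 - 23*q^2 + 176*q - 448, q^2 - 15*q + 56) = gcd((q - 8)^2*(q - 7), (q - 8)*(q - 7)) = q^2 - 15*q + 56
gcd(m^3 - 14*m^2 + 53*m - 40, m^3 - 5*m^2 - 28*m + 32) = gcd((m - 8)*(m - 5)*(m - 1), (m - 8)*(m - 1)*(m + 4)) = m^2 - 9*m + 8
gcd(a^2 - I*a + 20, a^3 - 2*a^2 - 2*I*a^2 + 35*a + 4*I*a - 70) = 1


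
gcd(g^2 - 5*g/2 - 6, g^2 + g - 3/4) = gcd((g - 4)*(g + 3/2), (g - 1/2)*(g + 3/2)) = g + 3/2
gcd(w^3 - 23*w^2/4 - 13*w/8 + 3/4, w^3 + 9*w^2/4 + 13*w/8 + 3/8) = w + 1/2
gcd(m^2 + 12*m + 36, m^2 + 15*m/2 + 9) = m + 6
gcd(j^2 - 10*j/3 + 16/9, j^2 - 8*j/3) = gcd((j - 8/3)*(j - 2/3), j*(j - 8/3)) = j - 8/3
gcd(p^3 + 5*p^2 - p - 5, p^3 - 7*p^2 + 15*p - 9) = p - 1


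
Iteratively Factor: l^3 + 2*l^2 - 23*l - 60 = (l + 3)*(l^2 - l - 20) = (l + 3)*(l + 4)*(l - 5)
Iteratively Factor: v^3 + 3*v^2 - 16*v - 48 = (v + 4)*(v^2 - v - 12) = (v + 3)*(v + 4)*(v - 4)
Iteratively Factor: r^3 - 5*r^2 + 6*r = (r - 2)*(r^2 - 3*r) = (r - 3)*(r - 2)*(r)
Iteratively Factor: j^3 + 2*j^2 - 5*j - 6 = (j + 3)*(j^2 - j - 2) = (j + 1)*(j + 3)*(j - 2)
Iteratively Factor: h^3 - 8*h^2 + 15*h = (h - 3)*(h^2 - 5*h) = (h - 5)*(h - 3)*(h)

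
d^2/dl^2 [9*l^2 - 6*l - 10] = 18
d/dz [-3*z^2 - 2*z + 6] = -6*z - 2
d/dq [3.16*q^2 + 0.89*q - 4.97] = 6.32*q + 0.89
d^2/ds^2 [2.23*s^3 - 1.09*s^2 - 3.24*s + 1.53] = 13.38*s - 2.18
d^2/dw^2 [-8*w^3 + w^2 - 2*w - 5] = 2 - 48*w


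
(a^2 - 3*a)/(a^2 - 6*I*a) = (a - 3)/(a - 6*I)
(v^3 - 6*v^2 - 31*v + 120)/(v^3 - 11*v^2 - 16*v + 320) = (v - 3)/(v - 8)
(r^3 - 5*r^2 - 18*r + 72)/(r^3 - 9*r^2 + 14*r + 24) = (r^2 + r - 12)/(r^2 - 3*r - 4)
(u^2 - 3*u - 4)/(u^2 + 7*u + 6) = (u - 4)/(u + 6)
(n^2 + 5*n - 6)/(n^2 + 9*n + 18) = (n - 1)/(n + 3)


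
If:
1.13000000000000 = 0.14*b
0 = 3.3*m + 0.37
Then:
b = 8.07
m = -0.11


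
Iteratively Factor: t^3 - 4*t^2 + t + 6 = (t - 3)*(t^2 - t - 2) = (t - 3)*(t - 2)*(t + 1)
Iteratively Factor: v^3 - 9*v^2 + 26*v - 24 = (v - 4)*(v^2 - 5*v + 6) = (v - 4)*(v - 3)*(v - 2)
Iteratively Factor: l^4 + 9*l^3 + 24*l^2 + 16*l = (l)*(l^3 + 9*l^2 + 24*l + 16) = l*(l + 4)*(l^2 + 5*l + 4) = l*(l + 1)*(l + 4)*(l + 4)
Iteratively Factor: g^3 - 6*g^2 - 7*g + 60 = (g + 3)*(g^2 - 9*g + 20) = (g - 4)*(g + 3)*(g - 5)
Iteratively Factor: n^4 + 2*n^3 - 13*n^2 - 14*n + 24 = (n + 4)*(n^3 - 2*n^2 - 5*n + 6) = (n + 2)*(n + 4)*(n^2 - 4*n + 3) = (n - 3)*(n + 2)*(n + 4)*(n - 1)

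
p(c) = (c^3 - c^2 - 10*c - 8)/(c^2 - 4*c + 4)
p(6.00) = 7.00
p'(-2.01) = 0.38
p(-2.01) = -0.00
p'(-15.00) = 1.00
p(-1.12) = 0.06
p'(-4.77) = 0.89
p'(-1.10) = -0.40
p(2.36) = -185.38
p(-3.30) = -0.78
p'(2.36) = 1045.24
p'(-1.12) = -0.37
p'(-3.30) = 0.75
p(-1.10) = 0.05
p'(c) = (4 - 2*c)*(c^3 - c^2 - 10*c - 8)/(c^2 - 4*c + 4)^2 + (3*c^2 - 2*c - 10)/(c^2 - 4*c + 4) = (c^3 - 6*c^2 + 14*c + 36)/(c^3 - 6*c^2 + 12*c - 8)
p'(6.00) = 1.88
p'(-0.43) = -2.01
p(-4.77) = -2.00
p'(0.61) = -15.84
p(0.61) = -7.37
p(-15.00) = -11.97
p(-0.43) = -0.67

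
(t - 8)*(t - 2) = t^2 - 10*t + 16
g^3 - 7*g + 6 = (g - 2)*(g - 1)*(g + 3)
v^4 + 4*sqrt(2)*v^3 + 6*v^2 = v^2*(v + sqrt(2))*(v + 3*sqrt(2))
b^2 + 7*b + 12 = (b + 3)*(b + 4)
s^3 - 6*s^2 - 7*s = s*(s - 7)*(s + 1)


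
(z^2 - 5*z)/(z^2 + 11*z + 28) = z*(z - 5)/(z^2 + 11*z + 28)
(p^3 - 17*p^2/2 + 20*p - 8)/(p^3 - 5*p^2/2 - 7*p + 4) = (p - 4)/(p + 2)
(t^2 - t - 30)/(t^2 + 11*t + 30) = (t - 6)/(t + 6)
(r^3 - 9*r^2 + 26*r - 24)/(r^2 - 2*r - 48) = (-r^3 + 9*r^2 - 26*r + 24)/(-r^2 + 2*r + 48)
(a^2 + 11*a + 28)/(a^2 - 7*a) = (a^2 + 11*a + 28)/(a*(a - 7))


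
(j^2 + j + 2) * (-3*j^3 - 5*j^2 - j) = -3*j^5 - 8*j^4 - 12*j^3 - 11*j^2 - 2*j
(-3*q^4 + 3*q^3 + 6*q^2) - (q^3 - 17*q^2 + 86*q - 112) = -3*q^4 + 2*q^3 + 23*q^2 - 86*q + 112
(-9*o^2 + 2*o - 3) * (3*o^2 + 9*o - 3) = -27*o^4 - 75*o^3 + 36*o^2 - 33*o + 9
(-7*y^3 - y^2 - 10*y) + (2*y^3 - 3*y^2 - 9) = -5*y^3 - 4*y^2 - 10*y - 9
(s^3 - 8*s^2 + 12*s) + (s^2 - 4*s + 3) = s^3 - 7*s^2 + 8*s + 3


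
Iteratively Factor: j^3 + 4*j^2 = (j)*(j^2 + 4*j) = j^2*(j + 4)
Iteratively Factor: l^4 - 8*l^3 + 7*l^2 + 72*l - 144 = (l - 4)*(l^3 - 4*l^2 - 9*l + 36) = (l - 4)^2*(l^2 - 9) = (l - 4)^2*(l - 3)*(l + 3)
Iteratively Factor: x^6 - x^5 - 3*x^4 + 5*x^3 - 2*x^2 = (x - 1)*(x^5 - 3*x^3 + 2*x^2) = x*(x - 1)*(x^4 - 3*x^2 + 2*x) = x*(x - 1)^2*(x^3 + x^2 - 2*x) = x*(x - 1)^3*(x^2 + 2*x) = x^2*(x - 1)^3*(x + 2)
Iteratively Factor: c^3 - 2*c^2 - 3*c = (c)*(c^2 - 2*c - 3) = c*(c - 3)*(c + 1)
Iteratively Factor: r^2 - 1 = (r + 1)*(r - 1)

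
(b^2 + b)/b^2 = (b + 1)/b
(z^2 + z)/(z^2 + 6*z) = (z + 1)/(z + 6)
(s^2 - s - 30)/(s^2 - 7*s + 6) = (s + 5)/(s - 1)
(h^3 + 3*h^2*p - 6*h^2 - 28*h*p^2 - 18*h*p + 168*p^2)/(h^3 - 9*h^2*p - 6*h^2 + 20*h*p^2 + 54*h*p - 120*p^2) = (-h - 7*p)/(-h + 5*p)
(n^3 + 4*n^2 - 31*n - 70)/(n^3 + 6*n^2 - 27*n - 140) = (n + 2)/(n + 4)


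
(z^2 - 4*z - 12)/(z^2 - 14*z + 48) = (z + 2)/(z - 8)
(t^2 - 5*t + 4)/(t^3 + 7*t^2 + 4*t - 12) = (t - 4)/(t^2 + 8*t + 12)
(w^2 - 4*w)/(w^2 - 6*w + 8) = w/(w - 2)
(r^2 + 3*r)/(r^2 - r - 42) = r*(r + 3)/(r^2 - r - 42)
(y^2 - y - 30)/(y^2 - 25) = (y - 6)/(y - 5)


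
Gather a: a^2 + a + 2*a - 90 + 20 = a^2 + 3*a - 70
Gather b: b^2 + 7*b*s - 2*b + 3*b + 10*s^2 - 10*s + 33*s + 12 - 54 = b^2 + b*(7*s + 1) + 10*s^2 + 23*s - 42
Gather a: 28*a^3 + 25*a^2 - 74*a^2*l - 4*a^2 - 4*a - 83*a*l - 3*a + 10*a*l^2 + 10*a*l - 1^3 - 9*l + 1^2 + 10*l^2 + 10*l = 28*a^3 + a^2*(21 - 74*l) + a*(10*l^2 - 73*l - 7) + 10*l^2 + l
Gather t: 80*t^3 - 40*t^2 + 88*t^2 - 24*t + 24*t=80*t^3 + 48*t^2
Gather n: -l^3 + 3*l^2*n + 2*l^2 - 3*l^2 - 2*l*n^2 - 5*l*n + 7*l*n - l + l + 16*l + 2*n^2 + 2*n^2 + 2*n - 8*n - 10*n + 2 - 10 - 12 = -l^3 - l^2 + 16*l + n^2*(4 - 2*l) + n*(3*l^2 + 2*l - 16) - 20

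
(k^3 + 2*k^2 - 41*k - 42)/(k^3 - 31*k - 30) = (k + 7)/(k + 5)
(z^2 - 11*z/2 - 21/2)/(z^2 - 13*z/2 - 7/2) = (2*z + 3)/(2*z + 1)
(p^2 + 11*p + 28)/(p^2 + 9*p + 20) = (p + 7)/(p + 5)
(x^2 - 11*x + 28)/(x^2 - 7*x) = (x - 4)/x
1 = 1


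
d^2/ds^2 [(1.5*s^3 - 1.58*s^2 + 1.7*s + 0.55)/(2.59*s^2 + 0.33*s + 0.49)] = (-2.8421709430404e-14*s^5 - 1.4210854715202e-14*s^4 + 22.027792*s^3 + 35.623098*s^2 - 7.96341*s - 2.584716)/(17.373979*s^6 + 6.641019*s^5 + 10.70706*s^4 + 2.548755*s^3 + 2.02566*s^2 + 0.237699*s + 0.117649)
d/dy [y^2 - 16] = 2*y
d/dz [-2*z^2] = -4*z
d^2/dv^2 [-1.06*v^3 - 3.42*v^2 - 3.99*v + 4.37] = -6.36*v - 6.84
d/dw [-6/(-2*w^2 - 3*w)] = 6*(-4*w - 3)/(w^2*(2*w + 3)^2)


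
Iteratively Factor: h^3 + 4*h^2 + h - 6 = (h + 3)*(h^2 + h - 2) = (h + 2)*(h + 3)*(h - 1)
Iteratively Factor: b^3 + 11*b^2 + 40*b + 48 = (b + 3)*(b^2 + 8*b + 16) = (b + 3)*(b + 4)*(b + 4)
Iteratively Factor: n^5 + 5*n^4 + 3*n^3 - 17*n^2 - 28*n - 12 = (n + 2)*(n^4 + 3*n^3 - 3*n^2 - 11*n - 6) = (n + 1)*(n + 2)*(n^3 + 2*n^2 - 5*n - 6) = (n + 1)*(n + 2)*(n + 3)*(n^2 - n - 2) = (n + 1)^2*(n + 2)*(n + 3)*(n - 2)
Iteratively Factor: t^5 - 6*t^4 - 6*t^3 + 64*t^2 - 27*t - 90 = (t - 3)*(t^4 - 3*t^3 - 15*t^2 + 19*t + 30) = (t - 3)*(t + 1)*(t^3 - 4*t^2 - 11*t + 30) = (t - 5)*(t - 3)*(t + 1)*(t^2 + t - 6) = (t - 5)*(t - 3)*(t - 2)*(t + 1)*(t + 3)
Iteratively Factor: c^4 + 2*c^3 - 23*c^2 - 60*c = (c)*(c^3 + 2*c^2 - 23*c - 60) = c*(c - 5)*(c^2 + 7*c + 12) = c*(c - 5)*(c + 4)*(c + 3)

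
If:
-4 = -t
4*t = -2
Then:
No Solution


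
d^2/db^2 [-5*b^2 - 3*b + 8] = -10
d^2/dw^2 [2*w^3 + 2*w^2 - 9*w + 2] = 12*w + 4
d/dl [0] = 0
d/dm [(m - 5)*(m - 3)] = 2*m - 8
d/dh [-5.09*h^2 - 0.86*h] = -10.18*h - 0.86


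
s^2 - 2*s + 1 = (s - 1)^2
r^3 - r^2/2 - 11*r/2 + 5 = (r - 2)*(r - 1)*(r + 5/2)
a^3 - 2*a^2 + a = a*(a - 1)^2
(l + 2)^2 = l^2 + 4*l + 4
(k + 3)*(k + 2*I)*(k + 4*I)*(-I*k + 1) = -I*k^4 + 7*k^3 - 3*I*k^3 + 21*k^2 + 14*I*k^2 - 8*k + 42*I*k - 24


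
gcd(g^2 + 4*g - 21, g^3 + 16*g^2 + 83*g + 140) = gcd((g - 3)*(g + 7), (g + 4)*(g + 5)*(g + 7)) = g + 7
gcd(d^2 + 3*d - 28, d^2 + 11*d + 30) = 1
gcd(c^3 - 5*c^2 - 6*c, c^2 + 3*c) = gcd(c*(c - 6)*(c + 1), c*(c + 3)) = c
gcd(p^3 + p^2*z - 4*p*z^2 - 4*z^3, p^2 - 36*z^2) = 1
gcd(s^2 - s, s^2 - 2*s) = s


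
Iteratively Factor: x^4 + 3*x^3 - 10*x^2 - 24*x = (x - 3)*(x^3 + 6*x^2 + 8*x) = (x - 3)*(x + 2)*(x^2 + 4*x) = x*(x - 3)*(x + 2)*(x + 4)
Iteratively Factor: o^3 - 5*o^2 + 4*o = (o - 1)*(o^2 - 4*o) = (o - 4)*(o - 1)*(o)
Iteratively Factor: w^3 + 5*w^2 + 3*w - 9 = (w - 1)*(w^2 + 6*w + 9) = (w - 1)*(w + 3)*(w + 3)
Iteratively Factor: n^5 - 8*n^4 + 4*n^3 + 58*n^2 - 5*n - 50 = (n + 1)*(n^4 - 9*n^3 + 13*n^2 + 45*n - 50) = (n - 1)*(n + 1)*(n^3 - 8*n^2 + 5*n + 50) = (n - 1)*(n + 1)*(n + 2)*(n^2 - 10*n + 25) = (n - 5)*(n - 1)*(n + 1)*(n + 2)*(n - 5)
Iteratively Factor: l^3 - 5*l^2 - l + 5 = (l - 1)*(l^2 - 4*l - 5) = (l - 1)*(l + 1)*(l - 5)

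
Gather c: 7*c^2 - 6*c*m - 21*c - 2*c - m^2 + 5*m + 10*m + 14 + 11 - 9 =7*c^2 + c*(-6*m - 23) - m^2 + 15*m + 16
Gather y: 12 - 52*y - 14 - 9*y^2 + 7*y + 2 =-9*y^2 - 45*y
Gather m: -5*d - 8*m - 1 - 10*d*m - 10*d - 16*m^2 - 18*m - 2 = -15*d - 16*m^2 + m*(-10*d - 26) - 3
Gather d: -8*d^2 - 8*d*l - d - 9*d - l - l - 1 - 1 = -8*d^2 + d*(-8*l - 10) - 2*l - 2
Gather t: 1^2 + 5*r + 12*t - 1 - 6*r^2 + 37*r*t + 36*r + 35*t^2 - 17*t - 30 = -6*r^2 + 41*r + 35*t^2 + t*(37*r - 5) - 30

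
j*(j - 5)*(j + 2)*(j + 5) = j^4 + 2*j^3 - 25*j^2 - 50*j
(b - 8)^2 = b^2 - 16*b + 64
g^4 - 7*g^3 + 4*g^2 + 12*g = g*(g - 6)*(g - 2)*(g + 1)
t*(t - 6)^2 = t^3 - 12*t^2 + 36*t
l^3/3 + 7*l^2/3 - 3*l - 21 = (l/3 + 1)*(l - 3)*(l + 7)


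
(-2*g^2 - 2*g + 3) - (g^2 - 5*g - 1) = -3*g^2 + 3*g + 4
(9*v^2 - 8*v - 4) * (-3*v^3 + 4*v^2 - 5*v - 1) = -27*v^5 + 60*v^4 - 65*v^3 + 15*v^2 + 28*v + 4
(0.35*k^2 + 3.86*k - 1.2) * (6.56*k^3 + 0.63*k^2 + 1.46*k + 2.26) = 2.296*k^5 + 25.5421*k^4 - 4.9292*k^3 + 5.6706*k^2 + 6.9716*k - 2.712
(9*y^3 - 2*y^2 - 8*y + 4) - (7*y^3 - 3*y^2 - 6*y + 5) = 2*y^3 + y^2 - 2*y - 1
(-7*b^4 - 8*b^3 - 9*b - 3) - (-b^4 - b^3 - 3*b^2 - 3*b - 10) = -6*b^4 - 7*b^3 + 3*b^2 - 6*b + 7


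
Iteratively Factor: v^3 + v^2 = (v)*(v^2 + v) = v*(v + 1)*(v)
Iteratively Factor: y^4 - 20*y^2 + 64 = (y + 2)*(y^3 - 2*y^2 - 16*y + 32) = (y + 2)*(y + 4)*(y^2 - 6*y + 8) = (y - 2)*(y + 2)*(y + 4)*(y - 4)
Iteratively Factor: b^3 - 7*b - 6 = (b - 3)*(b^2 + 3*b + 2) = (b - 3)*(b + 1)*(b + 2)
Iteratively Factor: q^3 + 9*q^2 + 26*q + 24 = (q + 2)*(q^2 + 7*q + 12) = (q + 2)*(q + 4)*(q + 3)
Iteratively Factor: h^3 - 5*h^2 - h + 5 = (h - 1)*(h^2 - 4*h - 5) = (h - 5)*(h - 1)*(h + 1)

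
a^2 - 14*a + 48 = (a - 8)*(a - 6)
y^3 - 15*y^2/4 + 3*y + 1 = (y - 2)^2*(y + 1/4)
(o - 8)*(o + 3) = o^2 - 5*o - 24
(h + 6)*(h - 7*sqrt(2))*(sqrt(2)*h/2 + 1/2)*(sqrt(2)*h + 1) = h^4 - 6*sqrt(2)*h^3 + 6*h^3 - 36*sqrt(2)*h^2 - 27*h^2/2 - 81*h - 7*sqrt(2)*h/2 - 21*sqrt(2)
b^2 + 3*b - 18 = (b - 3)*(b + 6)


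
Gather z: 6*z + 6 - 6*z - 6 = 0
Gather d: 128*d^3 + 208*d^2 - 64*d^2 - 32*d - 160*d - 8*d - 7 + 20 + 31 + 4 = 128*d^3 + 144*d^2 - 200*d + 48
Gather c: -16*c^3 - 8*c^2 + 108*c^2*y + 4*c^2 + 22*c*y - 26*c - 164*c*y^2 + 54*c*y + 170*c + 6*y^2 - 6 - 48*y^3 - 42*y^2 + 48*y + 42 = -16*c^3 + c^2*(108*y - 4) + c*(-164*y^2 + 76*y + 144) - 48*y^3 - 36*y^2 + 48*y + 36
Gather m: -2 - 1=-3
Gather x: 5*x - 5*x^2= -5*x^2 + 5*x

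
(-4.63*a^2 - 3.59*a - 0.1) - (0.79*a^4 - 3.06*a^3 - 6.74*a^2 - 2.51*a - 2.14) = -0.79*a^4 + 3.06*a^3 + 2.11*a^2 - 1.08*a + 2.04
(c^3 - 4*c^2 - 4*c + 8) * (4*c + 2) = 4*c^4 - 14*c^3 - 24*c^2 + 24*c + 16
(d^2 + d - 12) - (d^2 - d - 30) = 2*d + 18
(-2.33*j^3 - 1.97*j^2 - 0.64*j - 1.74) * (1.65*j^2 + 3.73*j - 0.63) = -3.8445*j^5 - 11.9414*j^4 - 6.9362*j^3 - 4.0171*j^2 - 6.087*j + 1.0962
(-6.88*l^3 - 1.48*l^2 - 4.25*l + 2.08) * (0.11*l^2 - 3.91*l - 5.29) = -0.7568*l^5 + 26.738*l^4 + 41.7145*l^3 + 24.6755*l^2 + 14.3497*l - 11.0032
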